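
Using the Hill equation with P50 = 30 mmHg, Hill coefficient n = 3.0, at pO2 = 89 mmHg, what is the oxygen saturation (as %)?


Y = pO2^n / (P50^n + pO2^n)
Y = 89^3.0 / (30^3.0 + 89^3.0)
Y = 96.31%

96.31%


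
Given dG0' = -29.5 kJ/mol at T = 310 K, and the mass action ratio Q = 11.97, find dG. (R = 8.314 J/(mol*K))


dG = dG0' + RT * ln(Q) / 1000
dG = -29.5 + 8.314 * 310 * ln(11.97) / 1000
dG = -23.102 kJ/mol

-23.102 kJ/mol


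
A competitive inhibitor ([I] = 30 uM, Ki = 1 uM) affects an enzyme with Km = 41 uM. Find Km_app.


Km_app = Km * (1 + [I]/Ki)
Km_app = 41 * (1 + 30/1)
Km_app = 1271.0 uM

1271.0 uM


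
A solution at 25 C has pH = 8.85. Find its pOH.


pOH = 14 - pH
pOH = 14 - 8.85
pOH = 5.15

5.15


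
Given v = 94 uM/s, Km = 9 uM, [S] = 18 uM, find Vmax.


Vmax = v * (Km + [S]) / [S]
Vmax = 94 * (9 + 18) / 18
Vmax = 141.0 uM/s

141.0 uM/s


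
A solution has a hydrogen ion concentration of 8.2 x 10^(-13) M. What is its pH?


pH = -log10([H+])
pH = -log10(8.2 x 10^(-13))
pH = 12.0862

12.0862


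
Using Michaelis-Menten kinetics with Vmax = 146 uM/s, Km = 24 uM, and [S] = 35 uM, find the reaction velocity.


v = Vmax * [S] / (Km + [S])
v = 146 * 35 / (24 + 35)
v = 86.6102 uM/s

86.6102 uM/s


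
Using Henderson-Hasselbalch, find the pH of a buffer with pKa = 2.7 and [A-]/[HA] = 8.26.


pH = pKa + log10([A-]/[HA])
pH = 2.7 + log10(8.26)
pH = 3.617

3.617


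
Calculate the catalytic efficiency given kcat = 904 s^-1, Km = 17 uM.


Catalytic efficiency = kcat / Km
= 904 / 17
= 53.1765 uM^-1*s^-1

53.1765 uM^-1*s^-1


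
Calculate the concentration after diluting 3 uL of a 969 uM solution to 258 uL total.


C2 = C1 * V1 / V2
C2 = 969 * 3 / 258
C2 = 11.2674 uM

11.2674 uM


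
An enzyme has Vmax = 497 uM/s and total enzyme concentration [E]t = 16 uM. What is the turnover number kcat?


kcat = Vmax / [E]t
kcat = 497 / 16
kcat = 31.0625 s^-1

31.0625 s^-1


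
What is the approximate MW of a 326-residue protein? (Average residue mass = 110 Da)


MW = n_residues * 110 Da
MW = 326 * 110
MW = 35860 Da

35860 Da


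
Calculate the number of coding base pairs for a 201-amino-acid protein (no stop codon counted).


Each amino acid = 1 codon = 3 bp
bp = 201 * 3 = 603 bp

603 bp


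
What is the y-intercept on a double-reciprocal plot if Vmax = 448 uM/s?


y-intercept = 1/Vmax
= 1/448
= 0.0022 s/uM

0.0022 s/uM


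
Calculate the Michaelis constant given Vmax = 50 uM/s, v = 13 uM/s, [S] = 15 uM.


Km = [S] * (Vmax - v) / v
Km = 15 * (50 - 13) / 13
Km = 42.6923 uM

42.6923 uM


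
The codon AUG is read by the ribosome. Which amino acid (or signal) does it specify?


Standard genetic code lookup.
Codon AUG -> Met (start)

Met (start)


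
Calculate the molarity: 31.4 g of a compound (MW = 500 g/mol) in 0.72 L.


C = (mass / MW) / volume
C = (31.4 / 500) / 0.72
C = 0.0872 M

0.0872 M


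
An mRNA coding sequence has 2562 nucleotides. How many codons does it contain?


codons = nucleotides / 3
codons = 2562 / 3 = 854

854


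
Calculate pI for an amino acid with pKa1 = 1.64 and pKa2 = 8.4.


pI = (pKa1 + pKa2) / 2
pI = (1.64 + 8.4) / 2
pI = 5.02

5.02


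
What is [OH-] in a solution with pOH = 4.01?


[OH-] = 10^(-pOH)
[OH-] = 10^(-4.01)
[OH-] = 9.772e-05 M

9.772e-05 M


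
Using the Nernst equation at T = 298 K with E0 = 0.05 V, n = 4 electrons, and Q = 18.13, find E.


E = E0 - (RT/nF) * ln(Q)
E = 0.05 - (8.314 * 298 / (4 * 96485)) * ln(18.13)
E = 0.0314 V

0.0314 V


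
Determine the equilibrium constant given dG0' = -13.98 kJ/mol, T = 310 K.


Keq = exp(-dG0 * 1000 / (R * T))
Keq = exp(-(-13.98) * 1000 / (8.314 * 310))
Keq = 226.8291

226.8291


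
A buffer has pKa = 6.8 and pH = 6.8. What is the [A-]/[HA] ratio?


[A-]/[HA] = 10^(pH - pKa)
= 10^(6.8 - 6.8)
= 1.0

1.0


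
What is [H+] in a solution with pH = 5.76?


[H+] = 10^(-pH)
[H+] = 10^(-5.76)
[H+] = 1.738e-06 M

1.738e-06 M


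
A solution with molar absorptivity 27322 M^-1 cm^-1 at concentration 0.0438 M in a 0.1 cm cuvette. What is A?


A = epsilon * c * l
A = 27322 * 0.0438 * 0.1
A = 119.6704

119.6704


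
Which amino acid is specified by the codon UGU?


Standard genetic code lookup.
Codon UGU -> Cys

Cys


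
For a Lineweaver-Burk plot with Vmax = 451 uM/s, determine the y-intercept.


y-intercept = 1/Vmax
= 1/451
= 0.0022 s/uM

0.0022 s/uM


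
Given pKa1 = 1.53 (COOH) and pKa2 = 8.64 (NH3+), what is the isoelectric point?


pI = (pKa1 + pKa2) / 2
pI = (1.53 + 8.64) / 2
pI = 5.085

5.085


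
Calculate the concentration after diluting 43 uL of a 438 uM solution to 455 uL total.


C2 = C1 * V1 / V2
C2 = 438 * 43 / 455
C2 = 41.3934 uM

41.3934 uM


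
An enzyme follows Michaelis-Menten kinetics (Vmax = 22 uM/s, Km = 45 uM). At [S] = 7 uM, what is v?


v = Vmax * [S] / (Km + [S])
v = 22 * 7 / (45 + 7)
v = 2.9615 uM/s

2.9615 uM/s


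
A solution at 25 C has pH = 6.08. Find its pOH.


pOH = 14 - pH
pOH = 14 - 6.08
pOH = 7.92

7.92


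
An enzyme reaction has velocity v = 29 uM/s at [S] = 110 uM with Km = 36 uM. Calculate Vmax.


Vmax = v * (Km + [S]) / [S]
Vmax = 29 * (36 + 110) / 110
Vmax = 38.4909 uM/s

38.4909 uM/s


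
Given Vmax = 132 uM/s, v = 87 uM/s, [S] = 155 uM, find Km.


Km = [S] * (Vmax - v) / v
Km = 155 * (132 - 87) / 87
Km = 80.1724 uM

80.1724 uM


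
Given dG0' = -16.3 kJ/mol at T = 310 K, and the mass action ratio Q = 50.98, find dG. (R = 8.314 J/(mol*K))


dG = dG0' + RT * ln(Q) / 1000
dG = -16.3 + 8.314 * 310 * ln(50.98) / 1000
dG = -6.1674 kJ/mol

-6.1674 kJ/mol


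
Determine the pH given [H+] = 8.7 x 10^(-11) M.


pH = -log10([H+])
pH = -log10(8.7 x 10^(-11))
pH = 10.0605

10.0605


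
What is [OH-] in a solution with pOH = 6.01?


[OH-] = 10^(-pOH)
[OH-] = 10^(-6.01)
[OH-] = 9.772e-07 M

9.772e-07 M


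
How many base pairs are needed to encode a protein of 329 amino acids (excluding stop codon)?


Each amino acid = 1 codon = 3 bp
bp = 329 * 3 = 987 bp

987 bp


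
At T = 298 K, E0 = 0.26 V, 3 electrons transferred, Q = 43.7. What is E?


E = E0 - (RT/nF) * ln(Q)
E = 0.26 - (8.314 * 298 / (3 * 96485)) * ln(43.7)
E = 0.2277 V

0.2277 V


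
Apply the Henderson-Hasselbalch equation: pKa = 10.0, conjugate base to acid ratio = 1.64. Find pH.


pH = pKa + log10([A-]/[HA])
pH = 10.0 + log10(1.64)
pH = 10.2148

10.2148


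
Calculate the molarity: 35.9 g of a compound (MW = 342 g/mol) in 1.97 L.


C = (mass / MW) / volume
C = (35.9 / 342) / 1.97
C = 0.0533 M

0.0533 M


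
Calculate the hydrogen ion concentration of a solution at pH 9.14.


[H+] = 10^(-pH)
[H+] = 10^(-9.14)
[H+] = 7.244e-10 M

7.244e-10 M


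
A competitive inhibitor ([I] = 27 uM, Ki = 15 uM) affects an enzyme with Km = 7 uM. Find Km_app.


Km_app = Km * (1 + [I]/Ki)
Km_app = 7 * (1 + 27/15)
Km_app = 19.6 uM

19.6 uM


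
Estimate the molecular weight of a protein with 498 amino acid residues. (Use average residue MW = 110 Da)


MW = n_residues * 110 Da
MW = 498 * 110
MW = 54780 Da

54780 Da


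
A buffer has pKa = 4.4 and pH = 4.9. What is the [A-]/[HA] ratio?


[A-]/[HA] = 10^(pH - pKa)
= 10^(4.9 - 4.4)
= 3.1623

3.1623


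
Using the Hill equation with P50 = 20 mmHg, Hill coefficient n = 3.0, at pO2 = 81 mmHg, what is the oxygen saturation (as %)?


Y = pO2^n / (P50^n + pO2^n)
Y = 81^3.0 / (20^3.0 + 81^3.0)
Y = 98.52%

98.52%


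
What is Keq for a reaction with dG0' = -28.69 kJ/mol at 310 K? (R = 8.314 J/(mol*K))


Keq = exp(-dG0 * 1000 / (R * T))
Keq = exp(-(-28.69) * 1000 / (8.314 * 310))
Keq = 68297.7319

68297.7319


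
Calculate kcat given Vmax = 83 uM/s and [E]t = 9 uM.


kcat = Vmax / [E]t
kcat = 83 / 9
kcat = 9.2222 s^-1

9.2222 s^-1


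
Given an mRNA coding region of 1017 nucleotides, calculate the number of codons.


codons = nucleotides / 3
codons = 1017 / 3 = 339

339


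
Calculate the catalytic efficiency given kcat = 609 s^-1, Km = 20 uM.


Catalytic efficiency = kcat / Km
= 609 / 20
= 30.45 uM^-1*s^-1

30.45 uM^-1*s^-1


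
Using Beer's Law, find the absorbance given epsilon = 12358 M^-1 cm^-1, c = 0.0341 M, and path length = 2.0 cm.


A = epsilon * c * l
A = 12358 * 0.0341 * 2.0
A = 842.8156

842.8156


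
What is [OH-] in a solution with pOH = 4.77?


[OH-] = 10^(-pOH)
[OH-] = 10^(-4.77)
[OH-] = 1.698e-05 M

1.698e-05 M


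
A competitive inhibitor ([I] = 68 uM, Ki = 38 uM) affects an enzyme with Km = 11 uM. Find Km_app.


Km_app = Km * (1 + [I]/Ki)
Km_app = 11 * (1 + 68/38)
Km_app = 30.6842 uM

30.6842 uM


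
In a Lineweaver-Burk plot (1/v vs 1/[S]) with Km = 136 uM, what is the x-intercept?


x-intercept = -1/Km
= -1/136
= -0.0074 1/uM

-0.0074 1/uM


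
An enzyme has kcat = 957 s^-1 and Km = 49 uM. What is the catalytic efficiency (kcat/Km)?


Catalytic efficiency = kcat / Km
= 957 / 49
= 19.5306 uM^-1*s^-1

19.5306 uM^-1*s^-1


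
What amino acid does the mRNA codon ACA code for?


Standard genetic code lookup.
Codon ACA -> Thr

Thr


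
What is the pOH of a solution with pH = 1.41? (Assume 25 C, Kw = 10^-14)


pOH = 14 - pH
pOH = 14 - 1.41
pOH = 12.59

12.59


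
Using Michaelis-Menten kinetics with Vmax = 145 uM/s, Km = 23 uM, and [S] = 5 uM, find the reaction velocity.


v = Vmax * [S] / (Km + [S])
v = 145 * 5 / (23 + 5)
v = 25.8929 uM/s

25.8929 uM/s


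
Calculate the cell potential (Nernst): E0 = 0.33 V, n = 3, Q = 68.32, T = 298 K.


E = E0 - (RT/nF) * ln(Q)
E = 0.33 - (8.314 * 298 / (3 * 96485)) * ln(68.32)
E = 0.2938 V

0.2938 V


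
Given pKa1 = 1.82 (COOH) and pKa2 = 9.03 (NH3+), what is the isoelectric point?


pI = (pKa1 + pKa2) / 2
pI = (1.82 + 9.03) / 2
pI = 5.425

5.425


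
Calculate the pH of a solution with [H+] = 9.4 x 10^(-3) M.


pH = -log10([H+])
pH = -log10(9.4 x 10^(-3))
pH = 2.0269

2.0269


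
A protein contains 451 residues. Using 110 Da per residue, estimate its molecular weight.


MW = n_residues * 110 Da
MW = 451 * 110
MW = 49610 Da

49610 Da


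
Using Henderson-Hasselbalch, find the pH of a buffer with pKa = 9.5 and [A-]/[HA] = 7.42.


pH = pKa + log10([A-]/[HA])
pH = 9.5 + log10(7.42)
pH = 10.3704

10.3704


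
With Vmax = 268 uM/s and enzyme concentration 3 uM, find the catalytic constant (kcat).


kcat = Vmax / [E]t
kcat = 268 / 3
kcat = 89.3333 s^-1

89.3333 s^-1


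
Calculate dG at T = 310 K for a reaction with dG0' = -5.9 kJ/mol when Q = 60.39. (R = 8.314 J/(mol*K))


dG = dG0' + RT * ln(Q) / 1000
dG = -5.9 + 8.314 * 310 * ln(60.39) / 1000
dG = 4.6692 kJ/mol

4.6692 kJ/mol


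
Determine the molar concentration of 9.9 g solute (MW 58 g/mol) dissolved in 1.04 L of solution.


C = (mass / MW) / volume
C = (9.9 / 58) / 1.04
C = 0.1641 M

0.1641 M


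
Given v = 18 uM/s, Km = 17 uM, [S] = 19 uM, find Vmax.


Vmax = v * (Km + [S]) / [S]
Vmax = 18 * (17 + 19) / 19
Vmax = 34.1053 uM/s

34.1053 uM/s


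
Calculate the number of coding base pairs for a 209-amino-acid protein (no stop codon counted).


Each amino acid = 1 codon = 3 bp
bp = 209 * 3 = 627 bp

627 bp


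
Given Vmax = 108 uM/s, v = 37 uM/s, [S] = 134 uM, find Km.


Km = [S] * (Vmax - v) / v
Km = 134 * (108 - 37) / 37
Km = 257.1351 uM

257.1351 uM


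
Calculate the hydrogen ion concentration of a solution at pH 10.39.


[H+] = 10^(-pH)
[H+] = 10^(-10.39)
[H+] = 4.074e-11 M

4.074e-11 M


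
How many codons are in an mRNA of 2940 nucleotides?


codons = nucleotides / 3
codons = 2940 / 3 = 980

980


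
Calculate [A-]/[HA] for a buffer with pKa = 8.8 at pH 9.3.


[A-]/[HA] = 10^(pH - pKa)
= 10^(9.3 - 8.8)
= 3.1623

3.1623


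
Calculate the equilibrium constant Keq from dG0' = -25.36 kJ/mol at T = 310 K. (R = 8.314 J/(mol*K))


Keq = exp(-dG0 * 1000 / (R * T))
Keq = exp(-(-25.36) * 1000 / (8.314 * 310))
Keq = 18762.2485

18762.2485


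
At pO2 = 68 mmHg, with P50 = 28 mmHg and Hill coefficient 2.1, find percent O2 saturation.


Y = pO2^n / (P50^n + pO2^n)
Y = 68^2.1 / (28^2.1 + 68^2.1)
Y = 86.57%

86.57%


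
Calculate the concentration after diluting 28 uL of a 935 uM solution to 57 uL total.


C2 = C1 * V1 / V2
C2 = 935 * 28 / 57
C2 = 459.2982 uM

459.2982 uM


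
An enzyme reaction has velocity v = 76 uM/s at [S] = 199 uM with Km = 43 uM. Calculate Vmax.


Vmax = v * (Km + [S]) / [S]
Vmax = 76 * (43 + 199) / 199
Vmax = 92.4221 uM/s

92.4221 uM/s


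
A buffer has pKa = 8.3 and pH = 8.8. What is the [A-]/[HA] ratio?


[A-]/[HA] = 10^(pH - pKa)
= 10^(8.8 - 8.3)
= 3.1623

3.1623


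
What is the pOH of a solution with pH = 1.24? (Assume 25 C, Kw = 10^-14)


pOH = 14 - pH
pOH = 14 - 1.24
pOH = 12.76

12.76


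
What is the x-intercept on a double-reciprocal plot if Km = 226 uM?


x-intercept = -1/Km
= -1/226
= -0.0044 1/uM

-0.0044 1/uM


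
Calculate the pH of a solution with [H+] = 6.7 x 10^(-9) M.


pH = -log10([H+])
pH = -log10(6.7 x 10^(-9))
pH = 8.1739

8.1739


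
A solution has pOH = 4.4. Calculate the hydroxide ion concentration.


[OH-] = 10^(-pOH)
[OH-] = 10^(-4.4)
[OH-] = 3.981e-05 M

3.981e-05 M


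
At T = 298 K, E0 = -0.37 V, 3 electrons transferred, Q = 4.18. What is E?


E = E0 - (RT/nF) * ln(Q)
E = -0.37 - (8.314 * 298 / (3 * 96485)) * ln(4.18)
E = -0.3822 V

-0.3822 V


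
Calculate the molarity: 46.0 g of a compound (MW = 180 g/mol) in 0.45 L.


C = (mass / MW) / volume
C = (46.0 / 180) / 0.45
C = 0.5679 M

0.5679 M


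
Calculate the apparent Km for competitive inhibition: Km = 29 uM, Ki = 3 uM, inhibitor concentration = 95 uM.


Km_app = Km * (1 + [I]/Ki)
Km_app = 29 * (1 + 95/3)
Km_app = 947.3333 uM

947.3333 uM


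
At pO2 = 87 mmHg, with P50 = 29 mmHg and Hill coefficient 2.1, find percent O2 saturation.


Y = pO2^n / (P50^n + pO2^n)
Y = 87^2.1 / (29^2.1 + 87^2.1)
Y = 90.95%

90.95%


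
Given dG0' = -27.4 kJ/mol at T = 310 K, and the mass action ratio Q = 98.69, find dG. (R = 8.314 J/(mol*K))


dG = dG0' + RT * ln(Q) / 1000
dG = -27.4 + 8.314 * 310 * ln(98.69) / 1000
dG = -15.5649 kJ/mol

-15.5649 kJ/mol


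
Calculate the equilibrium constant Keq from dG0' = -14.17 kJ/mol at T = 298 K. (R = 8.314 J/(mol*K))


Keq = exp(-dG0 * 1000 / (R * T))
Keq = exp(-(-14.17) * 1000 / (8.314 * 298))
Keq = 304.6943

304.6943


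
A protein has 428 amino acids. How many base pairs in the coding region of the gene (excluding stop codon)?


Each amino acid = 1 codon = 3 bp
bp = 428 * 3 = 1284 bp

1284 bp


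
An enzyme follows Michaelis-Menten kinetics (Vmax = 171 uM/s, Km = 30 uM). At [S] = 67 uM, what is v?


v = Vmax * [S] / (Km + [S])
v = 171 * 67 / (30 + 67)
v = 118.1134 uM/s

118.1134 uM/s


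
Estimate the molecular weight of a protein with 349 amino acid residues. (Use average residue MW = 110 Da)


MW = n_residues * 110 Da
MW = 349 * 110
MW = 38390 Da

38390 Da


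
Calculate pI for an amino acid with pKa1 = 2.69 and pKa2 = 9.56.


pI = (pKa1 + pKa2) / 2
pI = (2.69 + 9.56) / 2
pI = 6.125

6.125


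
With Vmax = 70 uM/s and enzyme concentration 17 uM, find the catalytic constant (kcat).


kcat = Vmax / [E]t
kcat = 70 / 17
kcat = 4.1176 s^-1

4.1176 s^-1


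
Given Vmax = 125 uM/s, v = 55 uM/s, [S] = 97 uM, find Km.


Km = [S] * (Vmax - v) / v
Km = 97 * (125 - 55) / 55
Km = 123.4545 uM

123.4545 uM


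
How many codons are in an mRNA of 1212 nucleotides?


codons = nucleotides / 3
codons = 1212 / 3 = 404

404


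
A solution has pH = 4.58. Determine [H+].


[H+] = 10^(-pH)
[H+] = 10^(-4.58)
[H+] = 2.630e-05 M

2.630e-05 M


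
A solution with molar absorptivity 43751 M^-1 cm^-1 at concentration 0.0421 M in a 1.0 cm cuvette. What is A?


A = epsilon * c * l
A = 43751 * 0.0421 * 1.0
A = 1841.9171

1841.9171


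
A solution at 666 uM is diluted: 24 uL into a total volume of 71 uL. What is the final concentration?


C2 = C1 * V1 / V2
C2 = 666 * 24 / 71
C2 = 225.1268 uM

225.1268 uM


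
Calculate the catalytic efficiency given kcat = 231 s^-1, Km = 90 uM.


Catalytic efficiency = kcat / Km
= 231 / 90
= 2.5667 uM^-1*s^-1

2.5667 uM^-1*s^-1


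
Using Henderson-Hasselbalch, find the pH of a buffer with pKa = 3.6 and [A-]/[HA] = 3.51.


pH = pKa + log10([A-]/[HA])
pH = 3.6 + log10(3.51)
pH = 4.1453

4.1453


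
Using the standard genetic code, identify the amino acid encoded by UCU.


Standard genetic code lookup.
Codon UCU -> Ser

Ser


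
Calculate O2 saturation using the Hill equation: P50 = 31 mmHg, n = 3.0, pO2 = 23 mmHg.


Y = pO2^n / (P50^n + pO2^n)
Y = 23^3.0 / (31^3.0 + 23^3.0)
Y = 29.0%

29.0%


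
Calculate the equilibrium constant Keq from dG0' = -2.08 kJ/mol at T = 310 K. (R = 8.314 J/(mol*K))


Keq = exp(-dG0 * 1000 / (R * T))
Keq = exp(-(-2.08) * 1000 / (8.314 * 310))
Keq = 2.2412

2.2412


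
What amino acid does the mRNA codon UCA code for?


Standard genetic code lookup.
Codon UCA -> Ser

Ser


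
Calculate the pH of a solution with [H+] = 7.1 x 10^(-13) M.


pH = -log10([H+])
pH = -log10(7.1 x 10^(-13))
pH = 12.1487

12.1487


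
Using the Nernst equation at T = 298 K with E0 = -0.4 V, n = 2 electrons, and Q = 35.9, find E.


E = E0 - (RT/nF) * ln(Q)
E = -0.4 - (8.314 * 298 / (2 * 96485)) * ln(35.9)
E = -0.446 V

-0.446 V


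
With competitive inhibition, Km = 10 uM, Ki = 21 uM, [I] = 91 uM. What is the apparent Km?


Km_app = Km * (1 + [I]/Ki)
Km_app = 10 * (1 + 91/21)
Km_app = 53.3333 uM

53.3333 uM


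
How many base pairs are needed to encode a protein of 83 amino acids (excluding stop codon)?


Each amino acid = 1 codon = 3 bp
bp = 83 * 3 = 249 bp

249 bp


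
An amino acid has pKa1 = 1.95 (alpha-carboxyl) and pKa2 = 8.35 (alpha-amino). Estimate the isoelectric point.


pI = (pKa1 + pKa2) / 2
pI = (1.95 + 8.35) / 2
pI = 5.15

5.15


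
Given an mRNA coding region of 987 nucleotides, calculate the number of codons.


codons = nucleotides / 3
codons = 987 / 3 = 329

329


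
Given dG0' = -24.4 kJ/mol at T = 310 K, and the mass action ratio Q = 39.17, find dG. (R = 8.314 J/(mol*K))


dG = dG0' + RT * ln(Q) / 1000
dG = -24.4 + 8.314 * 310 * ln(39.17) / 1000
dG = -14.9465 kJ/mol

-14.9465 kJ/mol


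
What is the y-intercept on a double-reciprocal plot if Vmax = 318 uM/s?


y-intercept = 1/Vmax
= 1/318
= 0.0031 s/uM

0.0031 s/uM


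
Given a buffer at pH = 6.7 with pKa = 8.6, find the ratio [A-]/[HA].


[A-]/[HA] = 10^(pH - pKa)
= 10^(6.7 - 8.6)
= 0.0126

0.0126


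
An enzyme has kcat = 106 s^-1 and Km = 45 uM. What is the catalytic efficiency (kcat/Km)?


Catalytic efficiency = kcat / Km
= 106 / 45
= 2.3556 uM^-1*s^-1

2.3556 uM^-1*s^-1


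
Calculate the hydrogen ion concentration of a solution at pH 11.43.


[H+] = 10^(-pH)
[H+] = 10^(-11.43)
[H+] = 3.715e-12 M

3.715e-12 M


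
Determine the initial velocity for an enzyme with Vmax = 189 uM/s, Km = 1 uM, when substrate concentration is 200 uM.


v = Vmax * [S] / (Km + [S])
v = 189 * 200 / (1 + 200)
v = 188.0597 uM/s

188.0597 uM/s


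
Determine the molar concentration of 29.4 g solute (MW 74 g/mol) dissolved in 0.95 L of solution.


C = (mass / MW) / volume
C = (29.4 / 74) / 0.95
C = 0.4182 M

0.4182 M


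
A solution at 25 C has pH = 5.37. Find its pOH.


pOH = 14 - pH
pOH = 14 - 5.37
pOH = 8.63

8.63


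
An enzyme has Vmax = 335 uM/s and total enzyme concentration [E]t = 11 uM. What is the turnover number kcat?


kcat = Vmax / [E]t
kcat = 335 / 11
kcat = 30.4545 s^-1

30.4545 s^-1


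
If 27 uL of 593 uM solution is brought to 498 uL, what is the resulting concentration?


C2 = C1 * V1 / V2
C2 = 593 * 27 / 498
C2 = 32.1506 uM

32.1506 uM


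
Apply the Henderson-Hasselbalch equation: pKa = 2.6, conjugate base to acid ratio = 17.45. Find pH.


pH = pKa + log10([A-]/[HA])
pH = 2.6 + log10(17.45)
pH = 3.8418

3.8418


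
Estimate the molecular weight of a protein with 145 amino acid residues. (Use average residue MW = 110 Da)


MW = n_residues * 110 Da
MW = 145 * 110
MW = 15950 Da

15950 Da


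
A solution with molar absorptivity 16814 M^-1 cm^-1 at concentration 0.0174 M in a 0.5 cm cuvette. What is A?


A = epsilon * c * l
A = 16814 * 0.0174 * 0.5
A = 146.2818

146.2818


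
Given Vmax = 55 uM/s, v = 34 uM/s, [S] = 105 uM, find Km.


Km = [S] * (Vmax - v) / v
Km = 105 * (55 - 34) / 34
Km = 64.8529 uM

64.8529 uM


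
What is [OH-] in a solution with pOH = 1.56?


[OH-] = 10^(-pOH)
[OH-] = 10^(-1.56)
[OH-] = 0.0275 M

0.0275 M


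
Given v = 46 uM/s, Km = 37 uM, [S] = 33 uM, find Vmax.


Vmax = v * (Km + [S]) / [S]
Vmax = 46 * (37 + 33) / 33
Vmax = 97.5758 uM/s

97.5758 uM/s


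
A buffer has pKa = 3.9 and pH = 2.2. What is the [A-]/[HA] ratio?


[A-]/[HA] = 10^(pH - pKa)
= 10^(2.2 - 3.9)
= 0.02

0.02


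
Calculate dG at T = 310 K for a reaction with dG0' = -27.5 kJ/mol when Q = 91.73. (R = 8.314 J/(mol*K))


dG = dG0' + RT * ln(Q) / 1000
dG = -27.5 + 8.314 * 310 * ln(91.73) / 1000
dG = -15.8534 kJ/mol

-15.8534 kJ/mol


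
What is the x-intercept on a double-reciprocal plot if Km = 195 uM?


x-intercept = -1/Km
= -1/195
= -0.0051 1/uM

-0.0051 1/uM


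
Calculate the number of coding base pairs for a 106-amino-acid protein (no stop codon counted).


Each amino acid = 1 codon = 3 bp
bp = 106 * 3 = 318 bp

318 bp


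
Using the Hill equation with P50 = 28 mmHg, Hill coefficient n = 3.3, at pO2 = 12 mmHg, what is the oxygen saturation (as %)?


Y = pO2^n / (P50^n + pO2^n)
Y = 12^3.3 / (28^3.3 + 12^3.3)
Y = 5.75%

5.75%


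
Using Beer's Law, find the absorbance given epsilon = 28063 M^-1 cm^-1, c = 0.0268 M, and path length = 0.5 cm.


A = epsilon * c * l
A = 28063 * 0.0268 * 0.5
A = 376.0442

376.0442


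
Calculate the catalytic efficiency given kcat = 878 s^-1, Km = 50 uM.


Catalytic efficiency = kcat / Km
= 878 / 50
= 17.56 uM^-1*s^-1

17.56 uM^-1*s^-1


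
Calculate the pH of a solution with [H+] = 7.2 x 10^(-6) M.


pH = -log10([H+])
pH = -log10(7.2 x 10^(-6))
pH = 5.1427

5.1427


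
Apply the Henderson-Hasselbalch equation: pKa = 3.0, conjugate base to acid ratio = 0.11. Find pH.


pH = pKa + log10([A-]/[HA])
pH = 3.0 + log10(0.11)
pH = 2.0414

2.0414


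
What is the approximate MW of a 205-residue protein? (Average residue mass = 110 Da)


MW = n_residues * 110 Da
MW = 205 * 110
MW = 22550 Da

22550 Da


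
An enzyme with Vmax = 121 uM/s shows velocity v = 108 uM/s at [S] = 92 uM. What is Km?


Km = [S] * (Vmax - v) / v
Km = 92 * (121 - 108) / 108
Km = 11.0741 uM

11.0741 uM


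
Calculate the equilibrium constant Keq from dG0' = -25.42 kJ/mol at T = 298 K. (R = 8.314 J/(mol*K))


Keq = exp(-dG0 * 1000 / (R * T))
Keq = exp(-(-25.42) * 1000 / (8.314 * 298))
Keq = 28568.0693

28568.0693


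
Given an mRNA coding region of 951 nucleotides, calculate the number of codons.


codons = nucleotides / 3
codons = 951 / 3 = 317

317


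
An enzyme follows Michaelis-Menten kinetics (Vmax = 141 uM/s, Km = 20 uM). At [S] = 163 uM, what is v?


v = Vmax * [S] / (Km + [S])
v = 141 * 163 / (20 + 163)
v = 125.5902 uM/s

125.5902 uM/s


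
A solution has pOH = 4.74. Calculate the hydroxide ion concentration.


[OH-] = 10^(-pOH)
[OH-] = 10^(-4.74)
[OH-] = 1.820e-05 M

1.820e-05 M


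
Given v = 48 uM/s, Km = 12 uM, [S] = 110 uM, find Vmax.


Vmax = v * (Km + [S]) / [S]
Vmax = 48 * (12 + 110) / 110
Vmax = 53.2364 uM/s

53.2364 uM/s


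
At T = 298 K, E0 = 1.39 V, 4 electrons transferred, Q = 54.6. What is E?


E = E0 - (RT/nF) * ln(Q)
E = 1.39 - (8.314 * 298 / (4 * 96485)) * ln(54.6)
E = 1.3643 V

1.3643 V


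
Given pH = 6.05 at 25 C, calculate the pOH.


pOH = 14 - pH
pOH = 14 - 6.05
pOH = 7.95

7.95


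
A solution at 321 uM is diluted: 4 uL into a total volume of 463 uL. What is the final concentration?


C2 = C1 * V1 / V2
C2 = 321 * 4 / 463
C2 = 2.7732 uM

2.7732 uM


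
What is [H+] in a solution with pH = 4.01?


[H+] = 10^(-pH)
[H+] = 10^(-4.01)
[H+] = 9.772e-05 M

9.772e-05 M


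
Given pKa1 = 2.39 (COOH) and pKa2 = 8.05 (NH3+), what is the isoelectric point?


pI = (pKa1 + pKa2) / 2
pI = (2.39 + 8.05) / 2
pI = 5.22

5.22


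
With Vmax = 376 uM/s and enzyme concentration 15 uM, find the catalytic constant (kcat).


kcat = Vmax / [E]t
kcat = 376 / 15
kcat = 25.0667 s^-1

25.0667 s^-1


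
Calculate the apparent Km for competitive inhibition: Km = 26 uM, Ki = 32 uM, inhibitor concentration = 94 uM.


Km_app = Km * (1 + [I]/Ki)
Km_app = 26 * (1 + 94/32)
Km_app = 102.375 uM

102.375 uM


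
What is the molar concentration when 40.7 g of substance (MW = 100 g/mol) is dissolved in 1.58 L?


C = (mass / MW) / volume
C = (40.7 / 100) / 1.58
C = 0.2576 M

0.2576 M


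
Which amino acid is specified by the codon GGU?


Standard genetic code lookup.
Codon GGU -> Gly

Gly


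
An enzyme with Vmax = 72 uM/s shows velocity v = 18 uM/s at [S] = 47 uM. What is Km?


Km = [S] * (Vmax - v) / v
Km = 47 * (72 - 18) / 18
Km = 141.0 uM

141.0 uM


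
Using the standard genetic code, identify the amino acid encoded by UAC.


Standard genetic code lookup.
Codon UAC -> Tyr

Tyr


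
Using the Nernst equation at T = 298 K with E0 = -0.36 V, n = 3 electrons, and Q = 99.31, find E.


E = E0 - (RT/nF) * ln(Q)
E = -0.36 - (8.314 * 298 / (3 * 96485)) * ln(99.31)
E = -0.3994 V

-0.3994 V


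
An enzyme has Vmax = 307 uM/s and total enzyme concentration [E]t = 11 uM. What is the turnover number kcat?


kcat = Vmax / [E]t
kcat = 307 / 11
kcat = 27.9091 s^-1

27.9091 s^-1


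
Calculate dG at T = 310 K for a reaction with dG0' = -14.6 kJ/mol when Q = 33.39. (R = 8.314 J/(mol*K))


dG = dG0' + RT * ln(Q) / 1000
dG = -14.6 + 8.314 * 310 * ln(33.39) / 1000
dG = -5.558 kJ/mol

-5.558 kJ/mol


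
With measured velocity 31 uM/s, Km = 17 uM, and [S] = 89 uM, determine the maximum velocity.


Vmax = v * (Km + [S]) / [S]
Vmax = 31 * (17 + 89) / 89
Vmax = 36.9213 uM/s

36.9213 uM/s


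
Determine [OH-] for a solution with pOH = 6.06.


[OH-] = 10^(-pOH)
[OH-] = 10^(-6.06)
[OH-] = 8.710e-07 M

8.710e-07 M


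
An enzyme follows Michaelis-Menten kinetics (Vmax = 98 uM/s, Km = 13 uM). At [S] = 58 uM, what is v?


v = Vmax * [S] / (Km + [S])
v = 98 * 58 / (13 + 58)
v = 80.0563 uM/s

80.0563 uM/s


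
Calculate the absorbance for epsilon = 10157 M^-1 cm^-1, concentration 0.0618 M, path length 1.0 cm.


A = epsilon * c * l
A = 10157 * 0.0618 * 1.0
A = 627.7026

627.7026


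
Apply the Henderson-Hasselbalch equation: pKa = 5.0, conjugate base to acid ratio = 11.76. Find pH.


pH = pKa + log10([A-]/[HA])
pH = 5.0 + log10(11.76)
pH = 6.0704

6.0704


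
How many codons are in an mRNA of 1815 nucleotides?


codons = nucleotides / 3
codons = 1815 / 3 = 605

605


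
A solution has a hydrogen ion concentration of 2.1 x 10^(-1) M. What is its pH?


pH = -log10([H+])
pH = -log10(2.1 x 10^(-1))
pH = 0.6778

0.6778


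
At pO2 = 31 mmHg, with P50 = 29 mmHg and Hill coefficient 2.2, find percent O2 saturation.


Y = pO2^n / (P50^n + pO2^n)
Y = 31^2.2 / (29^2.2 + 31^2.2)
Y = 53.66%

53.66%


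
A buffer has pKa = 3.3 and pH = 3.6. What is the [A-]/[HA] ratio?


[A-]/[HA] = 10^(pH - pKa)
= 10^(3.6 - 3.3)
= 1.9953

1.9953


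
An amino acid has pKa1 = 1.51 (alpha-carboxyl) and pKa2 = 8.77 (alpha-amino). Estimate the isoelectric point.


pI = (pKa1 + pKa2) / 2
pI = (1.51 + 8.77) / 2
pI = 5.14

5.14


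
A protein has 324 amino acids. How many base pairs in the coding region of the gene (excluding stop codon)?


Each amino acid = 1 codon = 3 bp
bp = 324 * 3 = 972 bp

972 bp


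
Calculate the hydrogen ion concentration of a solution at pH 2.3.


[H+] = 10^(-pH)
[H+] = 10^(-2.3)
[H+] = 0.005 M

0.005 M


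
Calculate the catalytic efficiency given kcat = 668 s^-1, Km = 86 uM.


Catalytic efficiency = kcat / Km
= 668 / 86
= 7.7674 uM^-1*s^-1

7.7674 uM^-1*s^-1


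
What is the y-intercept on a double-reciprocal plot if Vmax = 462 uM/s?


y-intercept = 1/Vmax
= 1/462
= 0.0022 s/uM

0.0022 s/uM


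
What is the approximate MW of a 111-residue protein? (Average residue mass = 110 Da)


MW = n_residues * 110 Da
MW = 111 * 110
MW = 12210 Da

12210 Da


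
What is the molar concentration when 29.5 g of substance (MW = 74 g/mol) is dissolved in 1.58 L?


C = (mass / MW) / volume
C = (29.5 / 74) / 1.58
C = 0.2523 M

0.2523 M


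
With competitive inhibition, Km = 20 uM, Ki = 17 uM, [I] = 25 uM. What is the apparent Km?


Km_app = Km * (1 + [I]/Ki)
Km_app = 20 * (1 + 25/17)
Km_app = 49.4118 uM

49.4118 uM


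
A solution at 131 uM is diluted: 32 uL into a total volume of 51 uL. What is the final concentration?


C2 = C1 * V1 / V2
C2 = 131 * 32 / 51
C2 = 82.1961 uM

82.1961 uM


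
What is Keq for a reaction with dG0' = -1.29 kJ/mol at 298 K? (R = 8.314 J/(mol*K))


Keq = exp(-dG0 * 1000 / (R * T))
Keq = exp(-(-1.29) * 1000 / (8.314 * 298))
Keq = 1.6832

1.6832


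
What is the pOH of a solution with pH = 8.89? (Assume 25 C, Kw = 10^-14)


pOH = 14 - pH
pOH = 14 - 8.89
pOH = 5.11

5.11


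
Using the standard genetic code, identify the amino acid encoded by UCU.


Standard genetic code lookup.
Codon UCU -> Ser

Ser


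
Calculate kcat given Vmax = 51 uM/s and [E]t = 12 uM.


kcat = Vmax / [E]t
kcat = 51 / 12
kcat = 4.25 s^-1

4.25 s^-1


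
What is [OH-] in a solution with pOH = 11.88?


[OH-] = 10^(-pOH)
[OH-] = 10^(-11.88)
[OH-] = 1.318e-12 M

1.318e-12 M


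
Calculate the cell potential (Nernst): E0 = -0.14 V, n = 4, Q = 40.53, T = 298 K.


E = E0 - (RT/nF) * ln(Q)
E = -0.14 - (8.314 * 298 / (4 * 96485)) * ln(40.53)
E = -0.1638 V

-0.1638 V


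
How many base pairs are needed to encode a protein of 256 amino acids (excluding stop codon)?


Each amino acid = 1 codon = 3 bp
bp = 256 * 3 = 768 bp

768 bp


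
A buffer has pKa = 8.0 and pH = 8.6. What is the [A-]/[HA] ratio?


[A-]/[HA] = 10^(pH - pKa)
= 10^(8.6 - 8.0)
= 3.9811

3.9811


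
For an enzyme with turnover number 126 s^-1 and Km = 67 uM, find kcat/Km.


Catalytic efficiency = kcat / Km
= 126 / 67
= 1.8806 uM^-1*s^-1

1.8806 uM^-1*s^-1


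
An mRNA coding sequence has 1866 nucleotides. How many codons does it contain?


codons = nucleotides / 3
codons = 1866 / 3 = 622

622


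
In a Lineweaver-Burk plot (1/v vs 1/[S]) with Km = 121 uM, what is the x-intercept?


x-intercept = -1/Km
= -1/121
= -0.0083 1/uM

-0.0083 1/uM


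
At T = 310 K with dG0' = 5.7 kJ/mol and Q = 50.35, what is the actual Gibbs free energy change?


dG = dG0' + RT * ln(Q) / 1000
dG = 5.7 + 8.314 * 310 * ln(50.35) / 1000
dG = 15.8006 kJ/mol

15.8006 kJ/mol


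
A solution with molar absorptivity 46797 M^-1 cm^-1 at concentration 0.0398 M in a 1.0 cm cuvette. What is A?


A = epsilon * c * l
A = 46797 * 0.0398 * 1.0
A = 1862.5206

1862.5206


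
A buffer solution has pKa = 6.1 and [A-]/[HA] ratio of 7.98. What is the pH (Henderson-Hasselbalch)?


pH = pKa + log10([A-]/[HA])
pH = 6.1 + log10(7.98)
pH = 7.002

7.002


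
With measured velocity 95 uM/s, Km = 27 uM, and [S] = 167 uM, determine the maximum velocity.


Vmax = v * (Km + [S]) / [S]
Vmax = 95 * (27 + 167) / 167
Vmax = 110.3593 uM/s

110.3593 uM/s


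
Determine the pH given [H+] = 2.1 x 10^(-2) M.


pH = -log10([H+])
pH = -log10(2.1 x 10^(-2))
pH = 1.6778

1.6778


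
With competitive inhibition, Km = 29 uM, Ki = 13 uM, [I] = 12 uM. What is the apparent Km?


Km_app = Km * (1 + [I]/Ki)
Km_app = 29 * (1 + 12/13)
Km_app = 55.7692 uM

55.7692 uM


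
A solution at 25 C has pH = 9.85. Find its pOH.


pOH = 14 - pH
pOH = 14 - 9.85
pOH = 4.15

4.15


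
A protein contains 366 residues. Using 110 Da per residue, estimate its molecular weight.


MW = n_residues * 110 Da
MW = 366 * 110
MW = 40260 Da

40260 Da


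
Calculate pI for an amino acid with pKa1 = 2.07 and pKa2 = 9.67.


pI = (pKa1 + pKa2) / 2
pI = (2.07 + 9.67) / 2
pI = 5.87

5.87


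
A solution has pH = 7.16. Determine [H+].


[H+] = 10^(-pH)
[H+] = 10^(-7.16)
[H+] = 6.918e-08 M

6.918e-08 M


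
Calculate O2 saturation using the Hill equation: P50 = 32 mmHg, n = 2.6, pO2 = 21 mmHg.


Y = pO2^n / (P50^n + pO2^n)
Y = 21^2.6 / (32^2.6 + 21^2.6)
Y = 25.06%

25.06%


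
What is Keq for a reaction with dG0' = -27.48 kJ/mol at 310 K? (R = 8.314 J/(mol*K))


Keq = exp(-dG0 * 1000 / (R * T))
Keq = exp(-(-27.48) * 1000 / (8.314 * 310))
Keq = 42708.5988

42708.5988


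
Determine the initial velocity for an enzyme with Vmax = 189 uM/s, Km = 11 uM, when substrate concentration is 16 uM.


v = Vmax * [S] / (Km + [S])
v = 189 * 16 / (11 + 16)
v = 112.0 uM/s

112.0 uM/s


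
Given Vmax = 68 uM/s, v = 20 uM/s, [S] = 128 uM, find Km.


Km = [S] * (Vmax - v) / v
Km = 128 * (68 - 20) / 20
Km = 307.2 uM

307.2 uM


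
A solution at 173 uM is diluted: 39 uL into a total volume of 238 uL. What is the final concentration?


C2 = C1 * V1 / V2
C2 = 173 * 39 / 238
C2 = 28.3487 uM

28.3487 uM


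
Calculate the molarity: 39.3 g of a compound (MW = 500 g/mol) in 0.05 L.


C = (mass / MW) / volume
C = (39.3 / 500) / 0.05
C = 1.572 M

1.572 M


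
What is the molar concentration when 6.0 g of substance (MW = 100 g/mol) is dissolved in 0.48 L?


C = (mass / MW) / volume
C = (6.0 / 100) / 0.48
C = 0.125 M

0.125 M


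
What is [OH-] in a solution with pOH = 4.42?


[OH-] = 10^(-pOH)
[OH-] = 10^(-4.42)
[OH-] = 3.802e-05 M

3.802e-05 M


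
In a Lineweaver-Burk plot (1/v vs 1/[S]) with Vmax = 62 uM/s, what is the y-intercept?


y-intercept = 1/Vmax
= 1/62
= 0.0161 s/uM

0.0161 s/uM


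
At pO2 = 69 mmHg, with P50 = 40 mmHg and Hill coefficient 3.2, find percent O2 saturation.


Y = pO2^n / (P50^n + pO2^n)
Y = 69^3.2 / (40^3.2 + 69^3.2)
Y = 85.13%

85.13%


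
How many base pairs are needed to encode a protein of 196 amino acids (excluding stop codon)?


Each amino acid = 1 codon = 3 bp
bp = 196 * 3 = 588 bp

588 bp


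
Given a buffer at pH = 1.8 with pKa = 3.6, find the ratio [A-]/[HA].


[A-]/[HA] = 10^(pH - pKa)
= 10^(1.8 - 3.6)
= 0.0158

0.0158


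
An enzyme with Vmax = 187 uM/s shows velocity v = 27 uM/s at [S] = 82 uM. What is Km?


Km = [S] * (Vmax - v) / v
Km = 82 * (187 - 27) / 27
Km = 485.9259 uM

485.9259 uM


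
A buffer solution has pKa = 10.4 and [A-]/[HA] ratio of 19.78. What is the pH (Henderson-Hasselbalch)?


pH = pKa + log10([A-]/[HA])
pH = 10.4 + log10(19.78)
pH = 11.6962

11.6962


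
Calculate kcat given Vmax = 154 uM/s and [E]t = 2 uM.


kcat = Vmax / [E]t
kcat = 154 / 2
kcat = 77.0 s^-1

77.0 s^-1


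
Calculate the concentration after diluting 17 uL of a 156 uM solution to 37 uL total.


C2 = C1 * V1 / V2
C2 = 156 * 17 / 37
C2 = 71.6757 uM

71.6757 uM


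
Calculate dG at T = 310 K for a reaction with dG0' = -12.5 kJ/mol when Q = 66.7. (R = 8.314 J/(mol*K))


dG = dG0' + RT * ln(Q) / 1000
dG = -12.5 + 8.314 * 310 * ln(66.7) / 1000
dG = -1.6746 kJ/mol

-1.6746 kJ/mol


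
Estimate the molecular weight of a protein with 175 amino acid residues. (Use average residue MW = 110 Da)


MW = n_residues * 110 Da
MW = 175 * 110
MW = 19250 Da

19250 Da


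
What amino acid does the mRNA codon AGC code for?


Standard genetic code lookup.
Codon AGC -> Ser

Ser


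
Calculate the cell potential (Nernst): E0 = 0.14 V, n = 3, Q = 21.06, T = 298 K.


E = E0 - (RT/nF) * ln(Q)
E = 0.14 - (8.314 * 298 / (3 * 96485)) * ln(21.06)
E = 0.1139 V

0.1139 V


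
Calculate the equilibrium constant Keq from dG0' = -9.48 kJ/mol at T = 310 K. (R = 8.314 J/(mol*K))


Keq = exp(-dG0 * 1000 / (R * T))
Keq = exp(-(-9.48) * 1000 / (8.314 * 310))
Keq = 39.5755

39.5755


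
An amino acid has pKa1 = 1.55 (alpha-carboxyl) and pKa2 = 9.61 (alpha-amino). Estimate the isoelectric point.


pI = (pKa1 + pKa2) / 2
pI = (1.55 + 9.61) / 2
pI = 5.58

5.58


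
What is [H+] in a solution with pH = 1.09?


[H+] = 10^(-pH)
[H+] = 10^(-1.09)
[H+] = 0.0813 M

0.0813 M


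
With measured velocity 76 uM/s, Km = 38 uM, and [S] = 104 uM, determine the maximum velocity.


Vmax = v * (Km + [S]) / [S]
Vmax = 76 * (38 + 104) / 104
Vmax = 103.7692 uM/s

103.7692 uM/s


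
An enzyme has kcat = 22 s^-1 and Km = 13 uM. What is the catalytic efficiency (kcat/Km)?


Catalytic efficiency = kcat / Km
= 22 / 13
= 1.6923 uM^-1*s^-1

1.6923 uM^-1*s^-1


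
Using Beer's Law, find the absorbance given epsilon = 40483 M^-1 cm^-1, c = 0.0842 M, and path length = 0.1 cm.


A = epsilon * c * l
A = 40483 * 0.0842 * 0.1
A = 340.8669

340.8669


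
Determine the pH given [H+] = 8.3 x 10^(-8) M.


pH = -log10([H+])
pH = -log10(8.3 x 10^(-8))
pH = 7.0809

7.0809


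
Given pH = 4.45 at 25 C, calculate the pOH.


pOH = 14 - pH
pOH = 14 - 4.45
pOH = 9.55

9.55


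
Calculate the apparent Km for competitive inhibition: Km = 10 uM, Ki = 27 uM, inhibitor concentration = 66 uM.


Km_app = Km * (1 + [I]/Ki)
Km_app = 10 * (1 + 66/27)
Km_app = 34.4444 uM

34.4444 uM


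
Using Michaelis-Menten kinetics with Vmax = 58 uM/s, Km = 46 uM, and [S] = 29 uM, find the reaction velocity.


v = Vmax * [S] / (Km + [S])
v = 58 * 29 / (46 + 29)
v = 22.4267 uM/s

22.4267 uM/s


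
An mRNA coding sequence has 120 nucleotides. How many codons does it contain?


codons = nucleotides / 3
codons = 120 / 3 = 40

40


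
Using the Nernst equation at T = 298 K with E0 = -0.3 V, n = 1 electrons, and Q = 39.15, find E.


E = E0 - (RT/nF) * ln(Q)
E = -0.3 - (8.314 * 298 / (1 * 96485)) * ln(39.15)
E = -0.3942 V

-0.3942 V


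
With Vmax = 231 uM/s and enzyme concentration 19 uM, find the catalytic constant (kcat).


kcat = Vmax / [E]t
kcat = 231 / 19
kcat = 12.1579 s^-1

12.1579 s^-1


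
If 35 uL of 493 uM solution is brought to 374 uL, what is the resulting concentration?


C2 = C1 * V1 / V2
C2 = 493 * 35 / 374
C2 = 46.1364 uM

46.1364 uM


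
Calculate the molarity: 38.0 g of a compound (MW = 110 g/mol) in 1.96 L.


C = (mass / MW) / volume
C = (38.0 / 110) / 1.96
C = 0.1763 M

0.1763 M


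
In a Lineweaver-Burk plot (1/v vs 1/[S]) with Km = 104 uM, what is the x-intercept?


x-intercept = -1/Km
= -1/104
= -0.0096 1/uM

-0.0096 1/uM


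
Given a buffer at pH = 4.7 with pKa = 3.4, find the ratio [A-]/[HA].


[A-]/[HA] = 10^(pH - pKa)
= 10^(4.7 - 3.4)
= 19.9526

19.9526


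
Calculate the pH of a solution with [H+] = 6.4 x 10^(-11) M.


pH = -log10([H+])
pH = -log10(6.4 x 10^(-11))
pH = 10.1938

10.1938


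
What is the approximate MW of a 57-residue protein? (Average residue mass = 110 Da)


MW = n_residues * 110 Da
MW = 57 * 110
MW = 6270 Da

6270 Da


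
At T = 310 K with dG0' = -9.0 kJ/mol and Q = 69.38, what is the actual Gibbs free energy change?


dG = dG0' + RT * ln(Q) / 1000
dG = -9.0 + 8.314 * 310 * ln(69.38) / 1000
dG = 1.9269 kJ/mol

1.9269 kJ/mol


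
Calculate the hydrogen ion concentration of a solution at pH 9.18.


[H+] = 10^(-pH)
[H+] = 10^(-9.18)
[H+] = 6.607e-10 M

6.607e-10 M


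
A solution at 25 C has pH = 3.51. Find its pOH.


pOH = 14 - pH
pOH = 14 - 3.51
pOH = 10.49

10.49
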